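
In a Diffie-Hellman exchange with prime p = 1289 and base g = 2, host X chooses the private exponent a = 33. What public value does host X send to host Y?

1211

Public value = 2^33 (mod 1289).
2^1 ≡ 2 (mod 1289)
2^2 = (2^1)^2 ≡ 2^2 = 4 ≡ 4 (mod 1289)
2^4 = (2^2)^2 ≡ 4^2 = 16 ≡ 16 (mod 1289)
2^8 = (2^4)^2 ≡ 16^2 = 256 ≡ 256 (mod 1289)
2^16 = (2^8)^2 ≡ 256^2 = 65536 ≡ 1086 (mod 1289)
2^32 = (2^16)^2 ≡ 1086^2 = 1179396 ≡ 1250 (mod 1289)
2^33 = 2^32 · 2^1 ≡ 1250 · 2 ≡ 1211 (mod 1289).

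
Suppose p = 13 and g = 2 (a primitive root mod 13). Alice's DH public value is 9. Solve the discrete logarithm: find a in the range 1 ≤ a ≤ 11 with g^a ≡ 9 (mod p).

Try successive powers of 2 modulo 13:
2^1 ≡ 2
2^2 ≡ 4
2^3 ≡ 8
2^4 ≡ 3
2^5 ≡ 6
2^6 ≡ 12
2^7 ≡ 11
2^8 ≡ 9
Found: a = 8.

8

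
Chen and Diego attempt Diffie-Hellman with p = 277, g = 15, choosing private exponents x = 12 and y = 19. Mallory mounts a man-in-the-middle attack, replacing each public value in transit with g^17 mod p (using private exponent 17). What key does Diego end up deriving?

Diego receives Mallory's public value M = 15^17 mod 277 instead of the honest one.
15^1 ≡ 15 (mod 277)
15^2 = (15^1)^2 ≡ 15^2 = 225 ≡ 225 (mod 277)
15^4 = (15^2)^2 ≡ 225^2 = 50625 ≡ 211 (mod 277)
15^8 = (15^4)^2 ≡ 211^2 = 44521 ≡ 201 (mod 277)
15^16 = (15^8)^2 ≡ 201^2 = 40401 ≡ 236 (mod 277)
15^17 = 15^16 · 15^1 ≡ 236 · 15 ≡ 216 (mod 277).
So M = 216. Diego computes K = M^19 mod 277.
216^1 ≡ 216 (mod 277)
216^2 = (216^1)^2 ≡ 216^2 = 46656 ≡ 120 (mod 277)
216^4 = (216^2)^2 ≡ 120^2 = 14400 ≡ 273 (mod 277)
216^8 = (216^4)^2 ≡ 273^2 = 74529 ≡ 16 (mod 277)
216^16 = (216^8)^2 ≡ 16^2 = 256 ≡ 256 (mod 277)
216^19 = 216^16 · 216^2 · 216^1 ≡ 256 · 120 · 216 ≡ 262 (mod 277).

262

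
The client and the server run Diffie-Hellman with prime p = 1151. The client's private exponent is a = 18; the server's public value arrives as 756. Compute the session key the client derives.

Shared key K = 756^18 mod 1151.
756^1 ≡ 756 (mod 1151)
756^2 = (756^1)^2 ≡ 756^2 = 571536 ≡ 640 (mod 1151)
756^4 = (756^2)^2 ≡ 640^2 = 409600 ≡ 995 (mod 1151)
756^8 = (756^4)^2 ≡ 995^2 = 990025 ≡ 165 (mod 1151)
756^16 = (756^8)^2 ≡ 165^2 = 27225 ≡ 752 (mod 1151)
756^18 = 756^16 · 756^2 ≡ 752 · 640 ≡ 162 (mod 1151).

162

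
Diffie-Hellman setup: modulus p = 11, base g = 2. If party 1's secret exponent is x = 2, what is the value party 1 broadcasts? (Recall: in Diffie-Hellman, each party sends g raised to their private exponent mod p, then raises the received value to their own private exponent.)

4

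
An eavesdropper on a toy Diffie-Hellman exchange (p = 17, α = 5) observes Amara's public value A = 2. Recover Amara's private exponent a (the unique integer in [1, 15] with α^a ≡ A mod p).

6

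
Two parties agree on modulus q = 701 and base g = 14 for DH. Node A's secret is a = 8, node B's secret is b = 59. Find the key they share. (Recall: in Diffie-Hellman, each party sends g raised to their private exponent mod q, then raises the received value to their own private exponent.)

551

Node A sends A = g^a mod q = 14^8 mod 701.
14^1 ≡ 14 (mod 701)
14^2 = (14^1)^2 ≡ 14^2 = 196 ≡ 196 (mod 701)
14^4 = (14^2)^2 ≡ 196^2 = 38416 ≡ 562 (mod 701)
14^8 = (14^4)^2 ≡ 562^2 = 315844 ≡ 394 (mod 701)
So A = 394. Node B then computes K = A^b mod q = 394^59 mod 701.
394^1 ≡ 394 (mod 701)
394^2 = (394^1)^2 ≡ 394^2 = 155236 ≡ 315 (mod 701)
394^4 = (394^2)^2 ≡ 315^2 = 99225 ≡ 384 (mod 701)
394^8 = (394^4)^2 ≡ 384^2 = 147456 ≡ 246 (mod 701)
394^16 = (394^8)^2 ≡ 246^2 = 60516 ≡ 230 (mod 701)
394^32 = (394^16)^2 ≡ 230^2 = 52900 ≡ 325 (mod 701)
394^59 = 394^32 · 394^16 · 394^8 · 394^2 · 394^1 ≡ 325 · 230 · 246 · 315 · 394 ≡ 551 (mod 701).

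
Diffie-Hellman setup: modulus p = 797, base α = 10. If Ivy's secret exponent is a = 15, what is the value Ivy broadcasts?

73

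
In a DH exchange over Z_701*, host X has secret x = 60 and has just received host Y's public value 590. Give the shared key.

361

Shared key K = 590^60 mod 701.
590^1 ≡ 590 (mod 701)
590^2 = (590^1)^2 ≡ 590^2 = 348100 ≡ 404 (mod 701)
590^4 = (590^2)^2 ≡ 404^2 = 163216 ≡ 584 (mod 701)
590^8 = (590^4)^2 ≡ 584^2 = 341056 ≡ 370 (mod 701)
590^16 = (590^8)^2 ≡ 370^2 = 136900 ≡ 205 (mod 701)
590^32 = (590^16)^2 ≡ 205^2 = 42025 ≡ 666 (mod 701)
590^60 = 590^32 · 590^16 · 590^8 · 590^4 ≡ 666 · 205 · 370 · 584 ≡ 361 (mod 701).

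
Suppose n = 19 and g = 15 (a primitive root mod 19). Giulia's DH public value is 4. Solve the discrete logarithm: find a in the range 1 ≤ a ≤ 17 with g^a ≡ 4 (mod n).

Try successive powers of 15 modulo 19:
15^1 ≡ 15
15^2 ≡ 16
15^3 ≡ 12
15^4 ≡ 9
15^5 ≡ 2
15^6 ≡ 11
15^7 ≡ 13
15^8 ≡ 5
15^9 ≡ 18
15^10 ≡ 4
Found: a = 10.

10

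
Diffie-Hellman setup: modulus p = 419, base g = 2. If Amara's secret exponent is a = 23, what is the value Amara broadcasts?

Public value = 2^23 mod 419.
2^1 ≡ 2 (mod 419)
2^2 = (2^1)^2 ≡ 2^2 = 4 ≡ 4 (mod 419)
2^4 = (2^2)^2 ≡ 4^2 = 16 ≡ 16 (mod 419)
2^8 = (2^4)^2 ≡ 16^2 = 256 ≡ 256 (mod 419)
2^16 = (2^8)^2 ≡ 256^2 = 65536 ≡ 172 (mod 419)
2^23 = 2^16 · 2^4 · 2^2 · 2^1 ≡ 172 · 16 · 4 · 2 ≡ 228 (mod 419).

228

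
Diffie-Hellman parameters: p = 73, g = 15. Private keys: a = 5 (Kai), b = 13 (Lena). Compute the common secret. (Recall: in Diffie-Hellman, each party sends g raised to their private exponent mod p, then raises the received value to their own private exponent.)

Kai sends A = g^a mod p = 15^5 mod 73.
15^1 ≡ 15 (mod 73)
15^2 = (15^1)^2 ≡ 15^2 = 225 ≡ 6 (mod 73)
15^4 = (15^2)^2 ≡ 6^2 = 36 ≡ 36 (mod 73)
15^5 = 15^4 · 15^1 ≡ 36 · 15 ≡ 29 (mod 73).
So A = 29. Lena then computes K = A^b mod p = 29^13 mod 73.
29^1 ≡ 29 (mod 73)
29^2 = (29^1)^2 ≡ 29^2 = 841 ≡ 38 (mod 73)
29^4 = (29^2)^2 ≡ 38^2 = 1444 ≡ 57 (mod 73)
29^8 = (29^4)^2 ≡ 57^2 = 3249 ≡ 37 (mod 73)
29^13 = 29^8 · 29^4 · 29^1 ≡ 37 · 57 · 29 ≡ 60 (mod 73).

60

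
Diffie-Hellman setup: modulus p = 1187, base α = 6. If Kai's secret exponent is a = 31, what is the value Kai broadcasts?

Public value = 6^31 (mod 1187).
6^1 ≡ 6 (mod 1187)
6^2 = (6^1)^2 ≡ 6^2 = 36 ≡ 36 (mod 1187)
6^4 = (6^2)^2 ≡ 36^2 = 1296 ≡ 109 (mod 1187)
6^8 = (6^4)^2 ≡ 109^2 = 11881 ≡ 11 (mod 1187)
6^16 = (6^8)^2 ≡ 11^2 = 121 ≡ 121 (mod 1187)
6^31 = 6^16 · 6^8 · 6^4 · 6^2 · 6^1 ≡ 121 · 11 · 109 · 36 · 6 ≡ 264 (mod 1187).

264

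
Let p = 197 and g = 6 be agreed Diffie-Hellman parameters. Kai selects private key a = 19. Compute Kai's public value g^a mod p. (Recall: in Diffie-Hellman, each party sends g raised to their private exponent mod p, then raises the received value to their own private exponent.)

93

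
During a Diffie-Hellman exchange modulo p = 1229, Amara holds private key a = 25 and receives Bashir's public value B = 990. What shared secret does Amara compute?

234

Shared key K = 990^25 mod 1229.
990^1 ≡ 990 (mod 1229)
990^2 = (990^1)^2 ≡ 990^2 = 980100 ≡ 587 (mod 1229)
990^4 = (990^2)^2 ≡ 587^2 = 344569 ≡ 449 (mod 1229)
990^8 = (990^4)^2 ≡ 449^2 = 201601 ≡ 45 (mod 1229)
990^16 = (990^8)^2 ≡ 45^2 = 2025 ≡ 796 (mod 1229)
990^25 = 990^16 · 990^8 · 990^1 ≡ 796 · 45 · 990 ≡ 234 (mod 1229).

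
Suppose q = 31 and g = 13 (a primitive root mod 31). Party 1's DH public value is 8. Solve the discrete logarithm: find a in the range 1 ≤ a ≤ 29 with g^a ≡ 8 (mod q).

12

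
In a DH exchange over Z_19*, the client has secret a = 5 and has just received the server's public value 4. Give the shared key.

17

Shared key K = 4^5 mod 19.
4^1 ≡ 4 (mod 19)
4^2 = (4^1)^2 ≡ 4^2 = 16 ≡ 16 (mod 19)
4^4 = (4^2)^2 ≡ 16^2 = 256 ≡ 9 (mod 19)
4^5 = 4^4 · 4^1 ≡ 9 · 4 ≡ 17 (mod 19).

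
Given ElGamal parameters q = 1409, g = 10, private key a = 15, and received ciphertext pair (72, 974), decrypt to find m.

1087

Shared mask s = c₁^a mod q = 72^15 mod 1409.
72^1 ≡ 72 (mod 1409)
72^2 = (72^1)^2 ≡ 72^2 = 5184 ≡ 957 (mod 1409)
72^4 = (72^2)^2 ≡ 957^2 = 915849 ≡ 1408 (mod 1409)
72^8 = (72^4)^2 ≡ 1408^2 = 1982464 ≡ 1 (mod 1409)
72^15 = 72^8 · 72^4 · 72^2 · 72^1 ≡ 1 · 1408 · 957 · 72 ≡ 137 (mod 1409).
So s = 137; s⁻¹ ≡ 72 (mod 1409).
m = c₂ · s⁻¹ mod 1409 = 974 · 72 mod 1409 = 1087.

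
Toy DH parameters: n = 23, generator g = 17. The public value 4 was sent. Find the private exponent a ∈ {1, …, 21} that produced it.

10

Try successive powers of 17 modulo 23:
17^1 ≡ 17
17^2 ≡ 13
17^3 ≡ 14
17^4 ≡ 8
17^5 ≡ 21
17^6 ≡ 12
17^7 ≡ 20
17^8 ≡ 18
17^9 ≡ 7
17^10 ≡ 4
Found: a = 10.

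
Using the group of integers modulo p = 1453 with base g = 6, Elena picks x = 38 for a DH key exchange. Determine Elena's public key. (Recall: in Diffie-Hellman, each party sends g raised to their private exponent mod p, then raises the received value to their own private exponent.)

Public value = 6^38 mod 1453.
6^1 ≡ 6 (mod 1453)
6^2 = (6^1)^2 ≡ 6^2 = 36 ≡ 36 (mod 1453)
6^4 = (6^2)^2 ≡ 36^2 = 1296 ≡ 1296 (mod 1453)
6^8 = (6^4)^2 ≡ 1296^2 = 1679616 ≡ 1401 (mod 1453)
6^16 = (6^8)^2 ≡ 1401^2 = 1962801 ≡ 1251 (mod 1453)
6^32 = (6^16)^2 ≡ 1251^2 = 1565001 ≡ 120 (mod 1453)
6^38 = 6^32 · 6^4 · 6^2 ≡ 120 · 1296 · 36 ≡ 311 (mod 1453).

311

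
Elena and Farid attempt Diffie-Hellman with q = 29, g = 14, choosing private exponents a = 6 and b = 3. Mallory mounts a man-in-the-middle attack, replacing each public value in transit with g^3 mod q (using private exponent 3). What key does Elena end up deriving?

Elena receives Mallory's public value M = 14^3 mod 29 instead of the honest one.
14^1 ≡ 14 (mod 29)
14^2 = (14^1)^2 ≡ 14^2 = 196 ≡ 22 (mod 29)
14^3 = 14^2 · 14^1 ≡ 22 · 14 ≡ 18 (mod 29).
So M = 18. Elena computes K = M^6 mod 29.
18^1 ≡ 18 (mod 29)
18^2 = (18^1)^2 ≡ 18^2 = 324 ≡ 5 (mod 29)
18^4 = (18^2)^2 ≡ 5^2 = 25 ≡ 25 (mod 29)
18^6 = 18^4 · 18^2 ≡ 25 · 5 ≡ 9 (mod 29).

9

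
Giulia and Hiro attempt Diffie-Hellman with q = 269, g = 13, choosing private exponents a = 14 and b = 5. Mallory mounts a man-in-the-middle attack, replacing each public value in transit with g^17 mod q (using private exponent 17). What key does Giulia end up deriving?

Giulia receives Mallory's public value M = 13^17 mod 269 instead of the honest one.
13^1 ≡ 13 (mod 269)
13^2 = (13^1)^2 ≡ 13^2 = 169 ≡ 169 (mod 269)
13^4 = (13^2)^2 ≡ 169^2 = 28561 ≡ 47 (mod 269)
13^8 = (13^4)^2 ≡ 47^2 = 2209 ≡ 57 (mod 269)
13^16 = (13^8)^2 ≡ 57^2 = 3249 ≡ 21 (mod 269)
13^17 = 13^16 · 13^1 ≡ 21 · 13 ≡ 4 (mod 269).
So M = 4. Giulia computes K = M^14 mod 269.
4^1 ≡ 4 (mod 269)
4^2 = (4^1)^2 ≡ 4^2 = 16 ≡ 16 (mod 269)
4^4 = (4^2)^2 ≡ 16^2 = 256 ≡ 256 (mod 269)
4^8 = (4^4)^2 ≡ 256^2 = 65536 ≡ 169 (mod 269)
4^14 = 4^8 · 4^4 · 4^2 ≡ 169 · 256 · 16 ≡ 87 (mod 269).

87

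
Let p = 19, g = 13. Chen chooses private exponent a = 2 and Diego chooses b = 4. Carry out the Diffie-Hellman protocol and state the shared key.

16

Chen sends A = g^a mod p = 13^2 mod 19.
13^1 ≡ 13 (mod 19)
13^2 = (13^1)^2 ≡ 13^2 = 169 ≡ 17 (mod 19)
So A = 17. Diego then computes K = A^b mod p = 17^4 mod 19.
17^1 ≡ 17 (mod 19)
17^2 = (17^1)^2 ≡ 17^2 = 289 ≡ 4 (mod 19)
17^4 = (17^2)^2 ≡ 4^2 = 16 ≡ 16 (mod 19)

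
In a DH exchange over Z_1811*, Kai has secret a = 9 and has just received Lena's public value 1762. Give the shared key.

1358

Shared key K = 1762^9 mod 1811.
1762^1 ≡ 1762 (mod 1811)
1762^2 = (1762^1)^2 ≡ 1762^2 = 3104644 ≡ 590 (mod 1811)
1762^4 = (1762^2)^2 ≡ 590^2 = 348100 ≡ 388 (mod 1811)
1762^8 = (1762^4)^2 ≡ 388^2 = 150544 ≡ 231 (mod 1811)
1762^9 = 1762^8 · 1762^1 ≡ 231 · 1762 ≡ 1358 (mod 1811).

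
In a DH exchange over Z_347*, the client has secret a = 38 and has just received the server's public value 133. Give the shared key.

99

Shared key K = 133^38 mod 347.
133^1 ≡ 133 (mod 347)
133^2 = (133^1)^2 ≡ 133^2 = 17689 ≡ 339 (mod 347)
133^4 = (133^2)^2 ≡ 339^2 = 114921 ≡ 64 (mod 347)
133^8 = (133^4)^2 ≡ 64^2 = 4096 ≡ 279 (mod 347)
133^16 = (133^8)^2 ≡ 279^2 = 77841 ≡ 113 (mod 347)
133^32 = (133^16)^2 ≡ 113^2 = 12769 ≡ 277 (mod 347)
133^38 = 133^32 · 133^4 · 133^2 ≡ 277 · 64 · 339 ≡ 99 (mod 347).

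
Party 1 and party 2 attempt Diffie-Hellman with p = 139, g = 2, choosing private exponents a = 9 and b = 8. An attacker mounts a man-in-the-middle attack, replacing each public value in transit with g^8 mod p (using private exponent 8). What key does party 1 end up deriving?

131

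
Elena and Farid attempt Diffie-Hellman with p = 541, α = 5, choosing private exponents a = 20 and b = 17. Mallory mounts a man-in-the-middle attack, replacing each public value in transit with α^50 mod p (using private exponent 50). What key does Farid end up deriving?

66

Farid receives Mallory's public value M = 5^50 mod 541 instead of the honest one.
5^1 ≡ 5 (mod 541)
5^2 = (5^1)^2 ≡ 5^2 = 25 ≡ 25 (mod 541)
5^4 = (5^2)^2 ≡ 25^2 = 625 ≡ 84 (mod 541)
5^8 = (5^4)^2 ≡ 84^2 = 7056 ≡ 23 (mod 541)
5^16 = (5^8)^2 ≡ 23^2 = 529 ≡ 529 (mod 541)
5^32 = (5^16)^2 ≡ 529^2 = 279841 ≡ 144 (mod 541)
5^50 = 5^32 · 5^16 · 5^2 ≡ 144 · 529 · 25 ≡ 80 (mod 541).
So M = 80. Farid computes K = M^17 mod 541.
80^1 ≡ 80 (mod 541)
80^2 = (80^1)^2 ≡ 80^2 = 6400 ≡ 449 (mod 541)
80^4 = (80^2)^2 ≡ 449^2 = 201601 ≡ 349 (mod 541)
80^8 = (80^4)^2 ≡ 349^2 = 121801 ≡ 76 (mod 541)
80^16 = (80^8)^2 ≡ 76^2 = 5776 ≡ 366 (mod 541)
80^17 = 80^16 · 80^1 ≡ 366 · 80 ≡ 66 (mod 541).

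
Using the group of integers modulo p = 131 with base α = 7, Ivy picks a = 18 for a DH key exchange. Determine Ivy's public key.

Public value = 7^18 mod 131.
7^1 ≡ 7 (mod 131)
7^2 = (7^1)^2 ≡ 7^2 = 49 ≡ 49 (mod 131)
7^4 = (7^2)^2 ≡ 49^2 = 2401 ≡ 43 (mod 131)
7^8 = (7^4)^2 ≡ 43^2 = 1849 ≡ 15 (mod 131)
7^16 = (7^8)^2 ≡ 15^2 = 225 ≡ 94 (mod 131)
7^18 = 7^16 · 7^2 ≡ 94 · 49 ≡ 21 (mod 131).

21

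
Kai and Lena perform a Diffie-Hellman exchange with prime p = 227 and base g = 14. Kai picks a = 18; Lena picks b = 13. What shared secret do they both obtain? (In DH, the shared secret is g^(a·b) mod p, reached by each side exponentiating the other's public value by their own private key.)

Kai sends A = g^a mod p = 14^18 mod 227.
14^1 ≡ 14 (mod 227)
14^2 = (14^1)^2 ≡ 14^2 = 196 ≡ 196 (mod 227)
14^4 = (14^2)^2 ≡ 196^2 = 38416 ≡ 53 (mod 227)
14^8 = (14^4)^2 ≡ 53^2 = 2809 ≡ 85 (mod 227)
14^16 = (14^8)^2 ≡ 85^2 = 7225 ≡ 188 (mod 227)
14^18 = 14^16 · 14^2 ≡ 188 · 196 ≡ 74 (mod 227).
So A = 74. Lena then computes K = A^b mod p = 74^13 mod 227.
74^1 ≡ 74 (mod 227)
74^2 = (74^1)^2 ≡ 74^2 = 5476 ≡ 28 (mod 227)
74^4 = (74^2)^2 ≡ 28^2 = 784 ≡ 103 (mod 227)
74^8 = (74^4)^2 ≡ 103^2 = 10609 ≡ 167 (mod 227)
74^13 = 74^8 · 74^4 · 74^1 ≡ 167 · 103 · 74 ≡ 85 (mod 227).

85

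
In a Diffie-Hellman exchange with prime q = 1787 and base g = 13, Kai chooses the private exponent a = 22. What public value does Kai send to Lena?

999

Public value = 13^{22} \pmod{1787}.
13^1 ≡ 13 (mod 1787)
13^2 = (13^1)^2 ≡ 13^2 = 169 ≡ 169 (mod 1787)
13^4 = (13^2)^2 ≡ 169^2 = 28561 ≡ 1756 (mod 1787)
13^8 = (13^4)^2 ≡ 1756^2 = 3083536 ≡ 961 (mod 1787)
13^16 = (13^8)^2 ≡ 961^2 = 923521 ≡ 1429 (mod 1787)
13^22 = 13^16 · 13^4 · 13^2 ≡ 1429 · 1756 · 169 ≡ 999 (mod 1787).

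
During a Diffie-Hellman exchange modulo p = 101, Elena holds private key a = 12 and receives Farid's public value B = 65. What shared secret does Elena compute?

84

Shared key K = 65^12 mod 101.
65^1 ≡ 65 (mod 101)
65^2 = (65^1)^2 ≡ 65^2 = 4225 ≡ 84 (mod 101)
65^4 = (65^2)^2 ≡ 84^2 = 7056 ≡ 87 (mod 101)
65^8 = (65^4)^2 ≡ 87^2 = 7569 ≡ 95 (mod 101)
65^12 = 65^8 · 65^4 ≡ 95 · 87 ≡ 84 (mod 101).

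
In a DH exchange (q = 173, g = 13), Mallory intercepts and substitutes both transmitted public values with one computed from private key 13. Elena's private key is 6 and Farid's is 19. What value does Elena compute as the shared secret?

Elena receives Mallory's public value M = 13^13 mod 173 instead of the honest one.
13^1 ≡ 13 (mod 173)
13^2 = (13^1)^2 ≡ 13^2 = 169 ≡ 169 (mod 173)
13^4 = (13^2)^2 ≡ 169^2 = 28561 ≡ 16 (mod 173)
13^8 = (13^4)^2 ≡ 16^2 = 256 ≡ 83 (mod 173)
13^13 = 13^8 · 13^4 · 13^1 ≡ 83 · 16 · 13 ≡ 137 (mod 173).
So M = 137. Elena computes K = M^6 mod 173.
137^1 ≡ 137 (mod 173)
137^2 = (137^1)^2 ≡ 137^2 = 18769 ≡ 85 (mod 173)
137^4 = (137^2)^2 ≡ 85^2 = 7225 ≡ 132 (mod 173)
137^6 = 137^4 · 137^2 ≡ 132 · 85 ≡ 148 (mod 173).

148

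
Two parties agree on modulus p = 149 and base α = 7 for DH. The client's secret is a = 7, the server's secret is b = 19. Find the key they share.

24

The client sends A = α^a mod p = 7^7 mod 149.
7^1 ≡ 7 (mod 149)
7^2 = (7^1)^2 ≡ 7^2 = 49 ≡ 49 (mod 149)
7^4 = (7^2)^2 ≡ 49^2 = 2401 ≡ 17 (mod 149)
7^7 = 7^4 · 7^2 · 7^1 ≡ 17 · 49 · 7 ≡ 20 (mod 149).
So A = 20. The server then computes K = A^b mod p = 20^19 mod 149.
20^1 ≡ 20 (mod 149)
20^2 = (20^1)^2 ≡ 20^2 = 400 ≡ 102 (mod 149)
20^4 = (20^2)^2 ≡ 102^2 = 10404 ≡ 123 (mod 149)
20^8 = (20^4)^2 ≡ 123^2 = 15129 ≡ 80 (mod 149)
20^16 = (20^8)^2 ≡ 80^2 = 6400 ≡ 142 (mod 149)
20^19 = 20^16 · 20^2 · 20^1 ≡ 142 · 102 · 20 ≡ 24 (mod 149).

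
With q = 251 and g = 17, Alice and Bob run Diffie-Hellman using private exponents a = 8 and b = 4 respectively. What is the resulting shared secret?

Alice sends A = g^a mod q = 17^8 mod 251.
17^1 ≡ 17 (mod 251)
17^2 = (17^1)^2 ≡ 17^2 = 289 ≡ 38 (mod 251)
17^4 = (17^2)^2 ≡ 38^2 = 1444 ≡ 189 (mod 251)
17^8 = (17^4)^2 ≡ 189^2 = 35721 ≡ 79 (mod 251)
So A = 79. Bob then computes K = A^b mod q = 79^4 mod 251.
79^1 ≡ 79 (mod 251)
79^2 = (79^1)^2 ≡ 79^2 = 6241 ≡ 217 (mod 251)
79^4 = (79^2)^2 ≡ 217^2 = 47089 ≡ 152 (mod 251)

152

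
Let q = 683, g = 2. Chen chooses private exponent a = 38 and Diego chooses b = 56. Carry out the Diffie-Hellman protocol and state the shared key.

651

Chen sends A = g^a mod q = 2^38 mod 683.
2^1 ≡ 2 (mod 683)
2^2 = (2^1)^2 ≡ 2^2 = 4 ≡ 4 (mod 683)
2^4 = (2^2)^2 ≡ 4^2 = 16 ≡ 16 (mod 683)
2^8 = (2^4)^2 ≡ 16^2 = 256 ≡ 256 (mod 683)
2^16 = (2^8)^2 ≡ 256^2 = 65536 ≡ 651 (mod 683)
2^32 = (2^16)^2 ≡ 651^2 = 423801 ≡ 341 (mod 683)
2^38 = 2^32 · 2^4 · 2^2 ≡ 341 · 16 · 4 ≡ 651 (mod 683).
So A = 651. Diego then computes K = A^b mod q = 651^56 mod 683.
651^1 ≡ 651 (mod 683)
651^2 = (651^1)^2 ≡ 651^2 = 423801 ≡ 341 (mod 683)
651^4 = (651^2)^2 ≡ 341^2 = 116281 ≡ 171 (mod 683)
651^8 = (651^4)^2 ≡ 171^2 = 29241 ≡ 555 (mod 683)
651^16 = (651^8)^2 ≡ 555^2 = 308025 ≡ 675 (mod 683)
651^32 = (651^16)^2 ≡ 675^2 = 455625 ≡ 64 (mod 683)
651^56 = 651^32 · 651^16 · 651^8 ≡ 64 · 675 · 555 ≡ 651 (mod 683).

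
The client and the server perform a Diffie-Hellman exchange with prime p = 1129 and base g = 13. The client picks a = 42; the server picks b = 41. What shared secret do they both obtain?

1054

The server sends B = g^b mod p = 13^41 mod 1129.
13^1 ≡ 13 (mod 1129)
13^2 = (13^1)^2 ≡ 13^2 = 169 ≡ 169 (mod 1129)
13^4 = (13^2)^2 ≡ 169^2 = 28561 ≡ 336 (mod 1129)
13^8 = (13^4)^2 ≡ 336^2 = 112896 ≡ 1125 (mod 1129)
13^16 = (13^8)^2 ≡ 1125^2 = 1265625 ≡ 16 (mod 1129)
13^32 = (13^16)^2 ≡ 16^2 = 256 ≡ 256 (mod 1129)
13^41 = 13^32 · 13^8 · 13^1 ≡ 256 · 1125 · 13 ≡ 236 (mod 1129).
So B = 236. The client then computes K = B^a mod p = 236^42 mod 1129.
236^1 ≡ 236 (mod 1129)
236^2 = (236^1)^2 ≡ 236^2 = 55696 ≡ 375 (mod 1129)
236^4 = (236^2)^2 ≡ 375^2 = 140625 ≡ 629 (mod 1129)
236^8 = (236^4)^2 ≡ 629^2 = 395641 ≡ 491 (mod 1129)
236^16 = (236^8)^2 ≡ 491^2 = 241081 ≡ 604 (mod 1129)
236^32 = (236^16)^2 ≡ 604^2 = 364816 ≡ 149 (mod 1129)
236^42 = 236^32 · 236^8 · 236^2 ≡ 149 · 491 · 375 ≡ 1054 (mod 1129).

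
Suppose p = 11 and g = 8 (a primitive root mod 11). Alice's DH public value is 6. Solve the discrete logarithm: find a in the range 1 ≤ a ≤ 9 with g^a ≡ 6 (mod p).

3

Try successive powers of 8 modulo 11:
8^1 ≡ 8
8^2 ≡ 9
8^3 ≡ 6
Found: a = 3.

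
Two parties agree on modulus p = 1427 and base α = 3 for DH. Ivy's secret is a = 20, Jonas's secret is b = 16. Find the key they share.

480

Ivy sends A = α^a mod p = 3^20 mod 1427.
3^1 ≡ 3 (mod 1427)
3^2 = (3^1)^2 ≡ 3^2 = 9 ≡ 9 (mod 1427)
3^4 = (3^2)^2 ≡ 9^2 = 81 ≡ 81 (mod 1427)
3^8 = (3^4)^2 ≡ 81^2 = 6561 ≡ 853 (mod 1427)
3^16 = (3^8)^2 ≡ 853^2 = 727609 ≡ 1266 (mod 1427)
3^20 = 3^16 · 3^4 ≡ 1266 · 81 ≡ 1229 (mod 1427).
So A = 1229. Jonas then computes K = A^b mod p = 1229^16 mod 1427.
1229^1 ≡ 1229 (mod 1427)
1229^2 = (1229^1)^2 ≡ 1229^2 = 1510441 ≡ 675 (mod 1427)
1229^4 = (1229^2)^2 ≡ 675^2 = 455625 ≡ 412 (mod 1427)
1229^8 = (1229^4)^2 ≡ 412^2 = 169744 ≡ 1358 (mod 1427)
1229^16 = (1229^8)^2 ≡ 1358^2 = 1844164 ≡ 480 (mod 1427)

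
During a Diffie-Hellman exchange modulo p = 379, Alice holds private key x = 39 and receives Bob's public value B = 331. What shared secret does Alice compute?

255

Shared key K = 331^39 mod 379.
331^1 ≡ 331 (mod 379)
331^2 = (331^1)^2 ≡ 331^2 = 109561 ≡ 30 (mod 379)
331^4 = (331^2)^2 ≡ 30^2 = 900 ≡ 142 (mod 379)
331^8 = (331^4)^2 ≡ 142^2 = 20164 ≡ 77 (mod 379)
331^16 = (331^8)^2 ≡ 77^2 = 5929 ≡ 244 (mod 379)
331^32 = (331^16)^2 ≡ 244^2 = 59536 ≡ 33 (mod 379)
331^39 = 331^32 · 331^4 · 331^2 · 331^1 ≡ 33 · 142 · 30 · 331 ≡ 255 (mod 379).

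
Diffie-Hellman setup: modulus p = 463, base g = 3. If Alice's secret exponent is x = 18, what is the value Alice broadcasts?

Public value = 3^{18} \pmod{463}.
3^1 ≡ 3 (mod 463)
3^2 = (3^1)^2 ≡ 3^2 = 9 ≡ 9 (mod 463)
3^4 = (3^2)^2 ≡ 9^2 = 81 ≡ 81 (mod 463)
3^8 = (3^4)^2 ≡ 81^2 = 6561 ≡ 79 (mod 463)
3^16 = (3^8)^2 ≡ 79^2 = 6241 ≡ 222 (mod 463)
3^18 = 3^16 · 3^2 ≡ 222 · 9 ≡ 146 (mod 463).

146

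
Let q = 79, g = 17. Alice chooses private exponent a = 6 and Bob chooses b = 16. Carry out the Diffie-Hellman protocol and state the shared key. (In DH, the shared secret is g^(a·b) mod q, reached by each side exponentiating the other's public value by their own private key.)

Alice sends A = g^a mod q = 17^6 mod 79.
17^1 ≡ 17 (mod 79)
17^2 = (17^1)^2 ≡ 17^2 = 289 ≡ 52 (mod 79)
17^4 = (17^2)^2 ≡ 52^2 = 2704 ≡ 18 (mod 79)
17^6 = 17^4 · 17^2 ≡ 18 · 52 ≡ 67 (mod 79).
So A = 67. Bob then computes K = A^b mod q = 67^16 mod 79.
67^1 ≡ 67 (mod 79)
67^2 = (67^1)^2 ≡ 67^2 = 4489 ≡ 65 (mod 79)
67^4 = (67^2)^2 ≡ 65^2 = 4225 ≡ 38 (mod 79)
67^8 = (67^4)^2 ≡ 38^2 = 1444 ≡ 22 (mod 79)
67^16 = (67^8)^2 ≡ 22^2 = 484 ≡ 10 (mod 79)

10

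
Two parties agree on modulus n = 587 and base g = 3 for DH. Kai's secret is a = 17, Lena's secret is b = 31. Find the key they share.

260

Lena sends B = g^b mod n = 3^31 mod 587.
3^1 ≡ 3 (mod 587)
3^2 = (3^1)^2 ≡ 3^2 = 9 ≡ 9 (mod 587)
3^4 = (3^2)^2 ≡ 9^2 = 81 ≡ 81 (mod 587)
3^8 = (3^4)^2 ≡ 81^2 = 6561 ≡ 104 (mod 587)
3^16 = (3^8)^2 ≡ 104^2 = 10816 ≡ 250 (mod 587)
3^31 = 3^16 · 3^8 · 3^4 · 3^2 · 3^1 ≡ 250 · 104 · 81 · 9 · 3 ≡ 484 (mod 587).
So B = 484. Kai then computes K = B^a mod n = 484^17 mod 587.
484^1 ≡ 484 (mod 587)
484^2 = (484^1)^2 ≡ 484^2 = 234256 ≡ 43 (mod 587)
484^4 = (484^2)^2 ≡ 43^2 = 1849 ≡ 88 (mod 587)
484^8 = (484^4)^2 ≡ 88^2 = 7744 ≡ 113 (mod 587)
484^16 = (484^8)^2 ≡ 113^2 = 12769 ≡ 442 (mod 587)
484^17 = 484^16 · 484^1 ≡ 442 · 484 ≡ 260 (mod 587).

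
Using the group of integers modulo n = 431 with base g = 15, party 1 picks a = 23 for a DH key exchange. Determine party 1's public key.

46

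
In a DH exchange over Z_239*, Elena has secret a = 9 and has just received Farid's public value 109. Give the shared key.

Shared key K = 109^9 mod 239.
109^1 ≡ 109 (mod 239)
109^2 = (109^1)^2 ≡ 109^2 = 11881 ≡ 170 (mod 239)
109^4 = (109^2)^2 ≡ 170^2 = 28900 ≡ 220 (mod 239)
109^8 = (109^4)^2 ≡ 220^2 = 48400 ≡ 122 (mod 239)
109^9 = 109^8 · 109^1 ≡ 122 · 109 ≡ 153 (mod 239).

153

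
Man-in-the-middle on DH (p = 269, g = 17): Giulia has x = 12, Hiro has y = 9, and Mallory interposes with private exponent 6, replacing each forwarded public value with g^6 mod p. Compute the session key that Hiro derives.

Hiro receives Mallory's public value M = 17^6 mod 269 instead of the honest one.
17^1 ≡ 17 (mod 269)
17^2 = (17^1)^2 ≡ 17^2 = 289 ≡ 20 (mod 269)
17^4 = (17^2)^2 ≡ 20^2 = 400 ≡ 131 (mod 269)
17^6 = 17^4 · 17^2 ≡ 131 · 20 ≡ 199 (mod 269).
So M = 199. Hiro computes K = M^9 mod 269.
199^1 ≡ 199 (mod 269)
199^2 = (199^1)^2 ≡ 199^2 = 39601 ≡ 58 (mod 269)
199^4 = (199^2)^2 ≡ 58^2 = 3364 ≡ 136 (mod 269)
199^8 = (199^4)^2 ≡ 136^2 = 18496 ≡ 204 (mod 269)
199^9 = 199^8 · 199^1 ≡ 204 · 199 ≡ 246 (mod 269).

246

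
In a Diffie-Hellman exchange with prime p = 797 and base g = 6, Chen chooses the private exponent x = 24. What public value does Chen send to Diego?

Public value = 6^24 mod 797.
6^1 ≡ 6 (mod 797)
6^2 = (6^1)^2 ≡ 6^2 = 36 ≡ 36 (mod 797)
6^4 = (6^2)^2 ≡ 36^2 = 1296 ≡ 499 (mod 797)
6^8 = (6^4)^2 ≡ 499^2 = 249001 ≡ 337 (mod 797)
6^16 = (6^8)^2 ≡ 337^2 = 113569 ≡ 395 (mod 797)
6^24 = 6^16 · 6^8 ≡ 395 · 337 ≡ 16 (mod 797).

16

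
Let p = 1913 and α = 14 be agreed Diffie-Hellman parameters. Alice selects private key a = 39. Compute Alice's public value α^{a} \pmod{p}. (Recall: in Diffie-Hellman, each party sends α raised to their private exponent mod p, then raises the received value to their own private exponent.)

153

Public value = 14^{39} \pmod{1913}.
14^1 ≡ 14 (mod 1913)
14^2 = (14^1)^2 ≡ 14^2 = 196 ≡ 196 (mod 1913)
14^4 = (14^2)^2 ≡ 196^2 = 38416 ≡ 156 (mod 1913)
14^8 = (14^4)^2 ≡ 156^2 = 24336 ≡ 1380 (mod 1913)
14^16 = (14^8)^2 ≡ 1380^2 = 1904400 ≡ 965 (mod 1913)
14^32 = (14^16)^2 ≡ 965^2 = 931225 ≡ 1507 (mod 1913)
14^39 = 14^32 · 14^4 · 14^2 · 14^1 ≡ 1507 · 156 · 196 · 14 ≡ 153 (mod 1913).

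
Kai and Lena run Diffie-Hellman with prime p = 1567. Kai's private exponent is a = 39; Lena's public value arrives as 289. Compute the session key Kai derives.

1006

Shared key K = 289^39 mod 1567.
289^1 ≡ 289 (mod 1567)
289^2 = (289^1)^2 ≡ 289^2 = 83521 ≡ 470 (mod 1567)
289^4 = (289^2)^2 ≡ 470^2 = 220900 ≡ 1520 (mod 1567)
289^8 = (289^4)^2 ≡ 1520^2 = 2310400 ≡ 642 (mod 1567)
289^16 = (289^8)^2 ≡ 642^2 = 412164 ≡ 43 (mod 1567)
289^32 = (289^16)^2 ≡ 43^2 = 1849 ≡ 282 (mod 1567)
289^39 = 289^32 · 289^4 · 289^2 · 289^1 ≡ 282 · 1520 · 470 · 289 ≡ 1006 (mod 1567).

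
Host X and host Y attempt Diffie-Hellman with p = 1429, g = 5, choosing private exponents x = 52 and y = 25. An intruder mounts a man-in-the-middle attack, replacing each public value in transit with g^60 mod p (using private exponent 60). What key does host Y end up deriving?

566

Host Y receives an intruder's public value M = 5^60 mod 1429 instead of the honest one.
5^1 ≡ 5 (mod 1429)
5^2 = (5^1)^2 ≡ 5^2 = 25 ≡ 25 (mod 1429)
5^4 = (5^2)^2 ≡ 25^2 = 625 ≡ 625 (mod 1429)
5^8 = (5^4)^2 ≡ 625^2 = 390625 ≡ 508 (mod 1429)
5^16 = (5^8)^2 ≡ 508^2 = 258064 ≡ 844 (mod 1429)
5^32 = (5^16)^2 ≡ 844^2 = 712336 ≡ 694 (mod 1429)
5^60 = 5^32 · 5^16 · 5^8 · 5^4 ≡ 694 · 844 · 508 · 625 ≡ 1093 (mod 1429).
So M = 1093. Host Y computes K = M^25 mod 1429.
1093^1 ≡ 1093 (mod 1429)
1093^2 = (1093^1)^2 ≡ 1093^2 = 1194649 ≡ 5 (mod 1429)
1093^4 = (1093^2)^2 ≡ 5^2 = 25 ≡ 25 (mod 1429)
1093^8 = (1093^4)^2 ≡ 25^2 = 625 ≡ 625 (mod 1429)
1093^16 = (1093^8)^2 ≡ 625^2 = 390625 ≡ 508 (mod 1429)
1093^25 = 1093^16 · 1093^8 · 1093^1 ≡ 508 · 625 · 1093 ≡ 566 (mod 1429).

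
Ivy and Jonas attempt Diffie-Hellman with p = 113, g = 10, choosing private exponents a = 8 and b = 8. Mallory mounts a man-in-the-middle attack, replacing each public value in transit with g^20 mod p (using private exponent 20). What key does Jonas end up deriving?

Jonas receives Mallory's public value M = 10^20 mod 113 instead of the honest one.
10^1 ≡ 10 (mod 113)
10^2 = (10^1)^2 ≡ 10^2 = 100 ≡ 100 (mod 113)
10^4 = (10^2)^2 ≡ 100^2 = 10000 ≡ 56 (mod 113)
10^8 = (10^4)^2 ≡ 56^2 = 3136 ≡ 85 (mod 113)
10^16 = (10^8)^2 ≡ 85^2 = 7225 ≡ 106 (mod 113)
10^20 = 10^16 · 10^4 ≡ 106 · 56 ≡ 60 (mod 113).
So M = 60. Jonas computes K = M^8 mod 113.
60^1 ≡ 60 (mod 113)
60^2 = (60^1)^2 ≡ 60^2 = 3600 ≡ 97 (mod 113)
60^4 = (60^2)^2 ≡ 97^2 = 9409 ≡ 30 (mod 113)
60^8 = (60^4)^2 ≡ 30^2 = 900 ≡ 109 (mod 113)

109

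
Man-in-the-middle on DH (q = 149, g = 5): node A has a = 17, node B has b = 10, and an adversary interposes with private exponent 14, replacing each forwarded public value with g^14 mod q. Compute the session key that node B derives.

Node B receives an adversary's public value M = 5^14 mod 149 instead of the honest one.
5^1 ≡ 5 (mod 149)
5^2 = (5^1)^2 ≡ 5^2 = 25 ≡ 25 (mod 149)
5^4 = (5^2)^2 ≡ 25^2 = 625 ≡ 29 (mod 149)
5^8 = (5^4)^2 ≡ 29^2 = 841 ≡ 96 (mod 149)
5^14 = 5^8 · 5^4 · 5^2 ≡ 96 · 29 · 25 ≡ 17 (mod 149).
So M = 17. Node B computes K = M^10 mod 149.
17^1 ≡ 17 (mod 149)
17^2 = (17^1)^2 ≡ 17^2 = 289 ≡ 140 (mod 149)
17^4 = (17^2)^2 ≡ 140^2 = 19600 ≡ 81 (mod 149)
17^8 = (17^4)^2 ≡ 81^2 = 6561 ≡ 5 (mod 149)
17^10 = 17^8 · 17^2 ≡ 5 · 140 ≡ 104 (mod 149).

104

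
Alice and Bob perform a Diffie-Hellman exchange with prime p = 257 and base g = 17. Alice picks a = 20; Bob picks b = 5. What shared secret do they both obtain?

Alice sends A = g^a mod p = 17^20 mod 257.
17^1 ≡ 17 (mod 257)
17^2 = (17^1)^2 ≡ 17^2 = 289 ≡ 32 (mod 257)
17^4 = (17^2)^2 ≡ 32^2 = 1024 ≡ 253 (mod 257)
17^8 = (17^4)^2 ≡ 253^2 = 64009 ≡ 16 (mod 257)
17^16 = (17^8)^2 ≡ 16^2 = 256 ≡ 256 (mod 257)
17^20 = 17^16 · 17^4 ≡ 256 · 253 ≡ 4 (mod 257).
So A = 4. Bob then computes K = A^b mod p = 4^5 mod 257.
4^1 ≡ 4 (mod 257)
4^2 = (4^1)^2 ≡ 4^2 = 16 ≡ 16 (mod 257)
4^4 = (4^2)^2 ≡ 16^2 = 256 ≡ 256 (mod 257)
4^5 = 4^4 · 4^1 ≡ 256 · 4 ≡ 253 (mod 257).

253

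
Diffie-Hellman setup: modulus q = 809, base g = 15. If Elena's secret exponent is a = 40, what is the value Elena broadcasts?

640

Public value = 15^40 (mod 809).
15^1 ≡ 15 (mod 809)
15^2 = (15^1)^2 ≡ 15^2 = 225 ≡ 225 (mod 809)
15^4 = (15^2)^2 ≡ 225^2 = 50625 ≡ 467 (mod 809)
15^8 = (15^4)^2 ≡ 467^2 = 218089 ≡ 468 (mod 809)
15^16 = (15^8)^2 ≡ 468^2 = 219024 ≡ 594 (mod 809)
15^32 = (15^16)^2 ≡ 594^2 = 352836 ≡ 112 (mod 809)
15^40 = 15^32 · 15^8 ≡ 112 · 468 ≡ 640 (mod 809).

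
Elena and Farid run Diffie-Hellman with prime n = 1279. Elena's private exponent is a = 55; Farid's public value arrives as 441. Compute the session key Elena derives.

269

Shared key K = 441^55 mod 1279.
441^1 ≡ 441 (mod 1279)
441^2 = (441^1)^2 ≡ 441^2 = 194481 ≡ 73 (mod 1279)
441^4 = (441^2)^2 ≡ 73^2 = 5329 ≡ 213 (mod 1279)
441^8 = (441^4)^2 ≡ 213^2 = 45369 ≡ 604 (mod 1279)
441^16 = (441^8)^2 ≡ 604^2 = 364816 ≡ 301 (mod 1279)
441^32 = (441^16)^2 ≡ 301^2 = 90601 ≡ 1071 (mod 1279)
441^55 = 441^32 · 441^16 · 441^4 · 441^2 · 441^1 ≡ 1071 · 301 · 213 · 73 · 441 ≡ 269 (mod 1279).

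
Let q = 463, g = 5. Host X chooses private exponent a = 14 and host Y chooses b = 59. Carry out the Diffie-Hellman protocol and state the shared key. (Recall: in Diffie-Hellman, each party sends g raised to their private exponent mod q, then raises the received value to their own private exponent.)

293

Host Y sends B = g^b mod q = 5^59 mod 463.
5^1 ≡ 5 (mod 463)
5^2 = (5^1)^2 ≡ 5^2 = 25 ≡ 25 (mod 463)
5^4 = (5^2)^2 ≡ 25^2 = 625 ≡ 162 (mod 463)
5^8 = (5^4)^2 ≡ 162^2 = 26244 ≡ 316 (mod 463)
5^16 = (5^8)^2 ≡ 316^2 = 99856 ≡ 311 (mod 463)
5^32 = (5^16)^2 ≡ 311^2 = 96721 ≡ 417 (mod 463)
5^59 = 5^32 · 5^16 · 5^8 · 5^2 · 5^1 ≡ 417 · 311 · 316 · 25 · 5 ≡ 333 (mod 463).
So B = 333. Host X then computes K = B^a mod q = 333^14 mod 463.
333^1 ≡ 333 (mod 463)
333^2 = (333^1)^2 ≡ 333^2 = 110889 ≡ 232 (mod 463)
333^4 = (333^2)^2 ≡ 232^2 = 53824 ≡ 116 (mod 463)
333^8 = (333^4)^2 ≡ 116^2 = 13456 ≡ 29 (mod 463)
333^14 = 333^8 · 333^4 · 333^2 ≡ 29 · 116 · 232 ≡ 293 (mod 463).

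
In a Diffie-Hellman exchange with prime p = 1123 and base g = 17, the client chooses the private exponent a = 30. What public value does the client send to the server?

915

Public value = 17^30 (mod 1123).
17^1 ≡ 17 (mod 1123)
17^2 = (17^1)^2 ≡ 17^2 = 289 ≡ 289 (mod 1123)
17^4 = (17^2)^2 ≡ 289^2 = 83521 ≡ 419 (mod 1123)
17^8 = (17^4)^2 ≡ 419^2 = 175561 ≡ 373 (mod 1123)
17^16 = (17^8)^2 ≡ 373^2 = 139129 ≡ 1000 (mod 1123)
17^30 = 17^16 · 17^8 · 17^4 · 17^2 ≡ 1000 · 373 · 419 · 289 ≡ 915 (mod 1123).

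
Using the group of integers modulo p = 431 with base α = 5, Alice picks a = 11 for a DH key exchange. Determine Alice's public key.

135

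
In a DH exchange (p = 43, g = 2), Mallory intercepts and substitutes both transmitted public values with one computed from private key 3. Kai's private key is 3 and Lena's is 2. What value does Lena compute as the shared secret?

21

Lena receives Mallory's public value M = 2^3 mod 43 instead of the honest one.
2^1 ≡ 2 (mod 43)
2^2 = (2^1)^2 ≡ 2^2 = 4 ≡ 4 (mod 43)
2^3 = 2^2 · 2^1 ≡ 4 · 2 ≡ 8 (mod 43).
So M = 8. Lena computes K = M^2 mod 43.
8^1 ≡ 8 (mod 43)
8^2 = (8^1)^2 ≡ 8^2 = 64 ≡ 21 (mod 43)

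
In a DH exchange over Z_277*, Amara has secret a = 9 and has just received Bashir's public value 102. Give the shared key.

120

Shared key K = 102^9 mod 277.
102^1 ≡ 102 (mod 277)
102^2 = (102^1)^2 ≡ 102^2 = 10404 ≡ 155 (mod 277)
102^4 = (102^2)^2 ≡ 155^2 = 24025 ≡ 203 (mod 277)
102^8 = (102^4)^2 ≡ 203^2 = 41209 ≡ 213 (mod 277)
102^9 = 102^8 · 102^1 ≡ 213 · 102 ≡ 120 (mod 277).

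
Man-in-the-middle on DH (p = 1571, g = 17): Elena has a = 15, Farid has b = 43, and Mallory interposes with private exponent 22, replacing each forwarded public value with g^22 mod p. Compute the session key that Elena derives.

959

Elena receives Mallory's public value M = 17^22 mod 1571 instead of the honest one.
17^1 ≡ 17 (mod 1571)
17^2 = (17^1)^2 ≡ 17^2 = 289 ≡ 289 (mod 1571)
17^4 = (17^2)^2 ≡ 289^2 = 83521 ≡ 258 (mod 1571)
17^8 = (17^4)^2 ≡ 258^2 = 66564 ≡ 582 (mod 1571)
17^16 = (17^8)^2 ≡ 582^2 = 338724 ≡ 959 (mod 1571)
17^22 = 17^16 · 17^4 · 17^2 ≡ 959 · 258 · 289 ≡ 893 (mod 1571).
So M = 893. Elena computes K = M^15 mod 1571.
893^1 ≡ 893 (mod 1571)
893^2 = (893^1)^2 ≡ 893^2 = 797449 ≡ 952 (mod 1571)
893^4 = (893^2)^2 ≡ 952^2 = 906304 ≡ 1408 (mod 1571)
893^8 = (893^4)^2 ≡ 1408^2 = 1982464 ≡ 1433 (mod 1571)
893^15 = 893^8 · 893^4 · 893^2 · 893^1 ≡ 1433 · 1408 · 952 · 893 ≡ 959 (mod 1571).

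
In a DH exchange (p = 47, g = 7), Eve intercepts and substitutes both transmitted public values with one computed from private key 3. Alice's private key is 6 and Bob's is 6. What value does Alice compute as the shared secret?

Alice receives Eve's public value M = 7^3 mod 47 instead of the honest one.
7^1 ≡ 7 (mod 47)
7^2 = (7^1)^2 ≡ 7^2 = 49 ≡ 2 (mod 47)
7^3 = 7^2 · 7^1 ≡ 2 · 7 ≡ 14 (mod 47).
So M = 14. Alice computes K = M^6 mod 47.
14^1 ≡ 14 (mod 47)
14^2 = (14^1)^2 ≡ 14^2 = 196 ≡ 8 (mod 47)
14^4 = (14^2)^2 ≡ 8^2 = 64 ≡ 17 (mod 47)
14^6 = 14^4 · 14^2 ≡ 17 · 8 ≡ 42 (mod 47).

42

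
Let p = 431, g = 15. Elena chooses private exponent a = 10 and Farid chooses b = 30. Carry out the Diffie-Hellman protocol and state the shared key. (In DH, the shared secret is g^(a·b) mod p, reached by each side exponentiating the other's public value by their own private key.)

27

Farid sends B = g^b mod p = 15^30 mod 431.
15^1 ≡ 15 (mod 431)
15^2 = (15^1)^2 ≡ 15^2 = 225 ≡ 225 (mod 431)
15^4 = (15^2)^2 ≡ 225^2 = 50625 ≡ 198 (mod 431)
15^8 = (15^4)^2 ≡ 198^2 = 39204 ≡ 414 (mod 431)
15^16 = (15^8)^2 ≡ 414^2 = 171396 ≡ 289 (mod 431)
15^30 = 15^16 · 15^8 · 15^4 · 15^2 ≡ 289 · 414 · 198 · 225 ≡ 149 (mod 431).
So B = 149. Elena then computes K = B^a mod p = 149^10 mod 431.
149^1 ≡ 149 (mod 431)
149^2 = (149^1)^2 ≡ 149^2 = 22201 ≡ 220 (mod 431)
149^4 = (149^2)^2 ≡ 220^2 = 48400 ≡ 128 (mod 431)
149^8 = (149^4)^2 ≡ 128^2 = 16384 ≡ 6 (mod 431)
149^10 = 149^8 · 149^2 ≡ 6 · 220 ≡ 27 (mod 431).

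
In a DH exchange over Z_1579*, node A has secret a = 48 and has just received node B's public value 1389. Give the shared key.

Shared key K = 1389^48 mod 1579.
1389^1 ≡ 1389 (mod 1579)
1389^2 = (1389^1)^2 ≡ 1389^2 = 1929321 ≡ 1362 (mod 1579)
1389^4 = (1389^2)^2 ≡ 1362^2 = 1855044 ≡ 1298 (mod 1579)
1389^8 = (1389^4)^2 ≡ 1298^2 = 1684804 ≡ 11 (mod 1579)
1389^16 = (1389^8)^2 ≡ 11^2 = 121 ≡ 121 (mod 1579)
1389^32 = (1389^16)^2 ≡ 121^2 = 14641 ≡ 430 (mod 1579)
1389^48 = 1389^32 · 1389^16 ≡ 430 · 121 ≡ 1502 (mod 1579).

1502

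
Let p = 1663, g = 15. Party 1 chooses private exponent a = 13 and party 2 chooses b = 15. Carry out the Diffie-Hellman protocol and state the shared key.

141

Party 2 sends B = g^b mod p = 15^15 mod 1663.
15^1 ≡ 15 (mod 1663)
15^2 = (15^1)^2 ≡ 15^2 = 225 ≡ 225 (mod 1663)
15^4 = (15^2)^2 ≡ 225^2 = 50625 ≡ 735 (mod 1663)
15^8 = (15^4)^2 ≡ 735^2 = 540225 ≡ 1413 (mod 1663)
15^15 = 15^8 · 15^4 · 15^2 · 15^1 ≡ 1413 · 735 · 225 · 15 ≡ 1395 (mod 1663).
So B = 1395. Party 1 then computes K = B^a mod p = 1395^13 mod 1663.
1395^1 ≡ 1395 (mod 1663)
1395^2 = (1395^1)^2 ≡ 1395^2 = 1946025 ≡ 315 (mod 1663)
1395^4 = (1395^2)^2 ≡ 315^2 = 99225 ≡ 1108 (mod 1663)
1395^8 = (1395^4)^2 ≡ 1108^2 = 1227664 ≡ 370 (mod 1663)
1395^13 = 1395^8 · 1395^4 · 1395^1 ≡ 370 · 1108 · 1395 ≡ 141 (mod 1663).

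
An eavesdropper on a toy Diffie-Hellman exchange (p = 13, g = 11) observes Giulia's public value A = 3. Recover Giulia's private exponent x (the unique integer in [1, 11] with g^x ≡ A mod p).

Try successive powers of 11 modulo 13:
11^1 ≡ 11
11^2 ≡ 4
11^3 ≡ 5
11^4 ≡ 3
Found: x = 4.

4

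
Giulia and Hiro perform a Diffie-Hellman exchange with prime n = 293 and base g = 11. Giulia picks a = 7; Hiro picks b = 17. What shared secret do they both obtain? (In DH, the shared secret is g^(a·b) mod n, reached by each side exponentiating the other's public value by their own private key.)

127

Hiro sends B = g^b mod n = 11^17 mod 293.
11^1 ≡ 11 (mod 293)
11^2 = (11^1)^2 ≡ 11^2 = 121 ≡ 121 (mod 293)
11^4 = (11^2)^2 ≡ 121^2 = 14641 ≡ 284 (mod 293)
11^8 = (11^4)^2 ≡ 284^2 = 80656 ≡ 81 (mod 293)
11^16 = (11^8)^2 ≡ 81^2 = 6561 ≡ 115 (mod 293)
11^17 = 11^16 · 11^1 ≡ 115 · 11 ≡ 93 (mod 293).
So B = 93. Giulia then computes K = B^a mod n = 93^7 mod 293.
93^1 ≡ 93 (mod 293)
93^2 = (93^1)^2 ≡ 93^2 = 8649 ≡ 152 (mod 293)
93^4 = (93^2)^2 ≡ 152^2 = 23104 ≡ 250 (mod 293)
93^7 = 93^4 · 93^2 · 93^1 ≡ 250 · 152 · 93 ≡ 127 (mod 293).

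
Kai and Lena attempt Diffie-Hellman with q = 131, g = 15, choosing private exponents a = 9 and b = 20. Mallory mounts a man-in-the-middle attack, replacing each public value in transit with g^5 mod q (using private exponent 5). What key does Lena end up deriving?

Lena receives Mallory's public value M = 15^5 mod 131 instead of the honest one.
15^1 ≡ 15 (mod 131)
15^2 = (15^1)^2 ≡ 15^2 = 225 ≡ 94 (mod 131)
15^4 = (15^2)^2 ≡ 94^2 = 8836 ≡ 59 (mod 131)
15^5 = 15^4 · 15^1 ≡ 59 · 15 ≡ 99 (mod 131).
So M = 99. Lena computes K = M^20 mod 131.
99^1 ≡ 99 (mod 131)
99^2 = (99^1)^2 ≡ 99^2 = 9801 ≡ 107 (mod 131)
99^4 = (99^2)^2 ≡ 107^2 = 11449 ≡ 52 (mod 131)
99^8 = (99^4)^2 ≡ 52^2 = 2704 ≡ 84 (mod 131)
99^16 = (99^8)^2 ≡ 84^2 = 7056 ≡ 113 (mod 131)
99^20 = 99^16 · 99^4 ≡ 113 · 52 ≡ 112 (mod 131).

112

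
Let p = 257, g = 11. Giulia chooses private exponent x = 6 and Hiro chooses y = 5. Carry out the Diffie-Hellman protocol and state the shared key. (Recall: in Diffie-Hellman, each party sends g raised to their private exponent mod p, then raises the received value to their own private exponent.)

240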